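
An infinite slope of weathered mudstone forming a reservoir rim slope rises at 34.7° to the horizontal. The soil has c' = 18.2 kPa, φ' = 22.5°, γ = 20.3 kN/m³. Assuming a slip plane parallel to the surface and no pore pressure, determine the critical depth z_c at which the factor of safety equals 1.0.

Setting FS = 1.00 in FS = [c' + γz cos²β tanφ'] / [γz sinβ cosβ] and solving for z:
z = c' / [γ cosβ (FS·sinβ − cosβ·tanφ')]
  = 18.2 / [20.3·cos34.7°·(1.00·sin34.7° − cos34.7°·tan22.5°)]
  = 18.2 / [20.3·0.8221·(1.00·0.5693 − 0.8221·0.4142)]
  = 18.2 / 3.8175 = 4.768 m

z_c = 4.77 m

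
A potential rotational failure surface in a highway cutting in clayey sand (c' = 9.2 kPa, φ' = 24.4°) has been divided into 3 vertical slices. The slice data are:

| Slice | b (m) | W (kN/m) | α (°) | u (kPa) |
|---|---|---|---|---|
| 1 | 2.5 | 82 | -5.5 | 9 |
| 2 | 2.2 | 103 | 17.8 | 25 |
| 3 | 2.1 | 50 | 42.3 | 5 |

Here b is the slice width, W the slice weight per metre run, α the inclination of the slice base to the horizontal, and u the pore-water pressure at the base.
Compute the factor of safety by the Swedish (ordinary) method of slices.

Ordinary method of slices: FS = Σ[c'·Δl_i + (W_i cosα_i − u_i·Δl_i)·tanφ'] / Σ W_i sinα_i, with Δl_i = b_i / cosα_i.
Slice 1: Δl = 2.5/cos(-5.5°) = 2.512 m; N'_1 = 82·cos(-5.5°) − 9·2.512 = 59.0; c'Δl = 23.11; W sinα = -7.9
Slice 2: Δl = 2.2/cos17.8° = 2.311 m; N'_2 = 103·cos17.8° − 25·2.311 = 40.3; c'Δl = 21.26; W sinα = 31.5
Slice 3: Δl = 2.1/cos42.3° = 2.839 m; N'_3 = 50·cos42.3° − 5·2.839 = 22.8; c'Δl = 26.12; W sinα = 33.7
Σc'Δl = 70.5 kN/m; ΣN' = 122.1 kN/m; ΣW sinα = 57.3 kN/m
Resisting = 70.5 + 122.1·tan24.4° = 70.5 + 55.4 = 125.9 kN/m
FS = 125.9 / 57.3 = 2.198

FS = 2.20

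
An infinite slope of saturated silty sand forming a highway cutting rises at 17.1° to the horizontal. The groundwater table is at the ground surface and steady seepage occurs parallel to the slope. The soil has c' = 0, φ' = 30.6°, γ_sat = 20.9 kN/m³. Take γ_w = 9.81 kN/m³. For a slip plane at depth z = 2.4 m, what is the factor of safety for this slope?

With seepage parallel to the slope and the water table at the surface, the effective normal stress on the slip plane uses the buoyant unit weight γ' = γ_sat − γ_w while the driving shear stress uses γ_sat:
FS = [c' + γ' z cos²β tanφ'] / [γ_sat z sinβ cosβ]
(For c' = 0 this reduces to FS = (γ'/γ_sat)·tanφ'/tanβ.)
γ' = 20.9 − 9.81 = 11.09 kN/m³
Numerator = 0.0 + 11.09·2.4·cos²17.1°·tan30.6° = 0.0 + 11.09·2.4·0.9135·0.5914 = 14.380 kPa
Denominator = 20.9·2.4·sin17.1°·cos17.1° = 20.9·2.4·0.2940·0.9558 = 14.097 kPa
FS = 14.380 / 14.097 = 1.020

FS = 1.02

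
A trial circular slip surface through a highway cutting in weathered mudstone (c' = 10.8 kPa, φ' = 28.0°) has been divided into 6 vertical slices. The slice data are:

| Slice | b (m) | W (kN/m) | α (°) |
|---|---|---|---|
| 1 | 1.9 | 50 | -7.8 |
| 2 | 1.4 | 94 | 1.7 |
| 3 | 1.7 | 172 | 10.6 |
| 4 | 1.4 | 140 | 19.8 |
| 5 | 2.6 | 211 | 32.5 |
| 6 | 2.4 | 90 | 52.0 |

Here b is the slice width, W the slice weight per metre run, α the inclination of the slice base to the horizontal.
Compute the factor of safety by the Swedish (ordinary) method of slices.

FS = 1.95

Ordinary method of slices: FS = Σ[c'·Δl_i + (W_i cosα_i)·tanφ'] / Σ W_i sinα_i, with Δl_i = b_i / cosα_i.
Slice 1: Δl = 1.9/cos(-7.8°) = 1.918 m; N'_1 = 50·cos(-7.8°) = 49.5; c'Δl = 20.71; W sinα = -6.8
Slice 2: Δl = 1.4/cos1.7° = 1.401 m; N'_2 = 94·cos1.7° = 94.0; c'Δl = 15.13; W sinα = 2.8
Slice 3: Δl = 1.7/cos10.6° = 1.730 m; N'_3 = 172·cos10.6° = 169.1; c'Δl = 18.68; W sinα = 31.6
Slice 4: Δl = 1.4/cos19.8° = 1.488 m; N'_4 = 140·cos19.8° = 131.7; c'Δl = 16.07; W sinα = 47.4
Slice 5: Δl = 2.6/cos32.5° = 3.083 m; N'_5 = 211·cos32.5° = 178.0; c'Δl = 33.29; W sinα = 113.4
Slice 6: Δl = 2.4/cos52.0° = 3.898 m; N'_6 = 90·cos52.0° = 55.4; c'Δl = 42.10; W sinα = 70.9
Σc'Δl = 146.0 kN/m; ΣN' = 677.6 kN/m; ΣW sinα = 259.4 kN/m
Resisting = 146.0 + 677.6·tan28.0° = 146.0 + 360.3 = 506.3 kN/m
FS = 506.3 / 259.4 = 1.952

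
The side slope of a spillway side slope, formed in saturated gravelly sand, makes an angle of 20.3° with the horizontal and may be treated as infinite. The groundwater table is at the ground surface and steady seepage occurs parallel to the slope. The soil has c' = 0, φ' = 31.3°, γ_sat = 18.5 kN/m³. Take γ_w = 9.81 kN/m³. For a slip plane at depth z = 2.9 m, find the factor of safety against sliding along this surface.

FS = 0.77

With seepage parallel to the slope and the water table at the surface, the effective normal stress on the slip plane uses the buoyant unit weight γ' = γ_sat − γ_w while the driving shear stress uses γ_sat:
FS = [c' + γ' z cos²β tanφ'] / [γ_sat z sinβ cosβ]
(For c' = 0 this reduces to FS = (γ'/γ_sat)·tanφ'/tanβ.)
γ' = 18.5 − 9.81 = 8.69 kN/m³
Numerator = 0.0 + 8.69·2.9·cos²20.3°·tan31.3° = 0.0 + 8.69·2.9·0.8796·0.6080 = 13.478 kPa
Denominator = 18.5·2.9·sin20.3°·cos20.3° = 18.5·2.9·0.3469·0.9379 = 17.457 kPa
FS = 13.478 / 17.457 = 0.772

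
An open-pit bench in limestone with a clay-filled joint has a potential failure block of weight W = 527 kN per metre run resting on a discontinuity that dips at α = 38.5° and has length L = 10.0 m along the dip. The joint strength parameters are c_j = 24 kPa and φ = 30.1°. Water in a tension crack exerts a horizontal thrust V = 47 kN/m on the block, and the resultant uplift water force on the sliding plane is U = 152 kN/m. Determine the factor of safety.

Resolving the block weight along and normal to the plane and applying the Mohr–Coulomb strength on the joint:
N' = W cosα − U − V sinα = 527·cos38.5° − 152 − 47·sin38.5° = 231.2 kN/m
Driving force T = W sinα + V cosα = 527·sin38.5° + 47·cos38.5° = 364.8 kN/m
Resisting force R = c_j·L + N'·tanφ = 24·10.0 + 231.2·tan30.1° = 240.0 + 134.0 = 374.0 kN/m
FS = R / T = 374.0 / 364.8 = 1.025

FS = 1.03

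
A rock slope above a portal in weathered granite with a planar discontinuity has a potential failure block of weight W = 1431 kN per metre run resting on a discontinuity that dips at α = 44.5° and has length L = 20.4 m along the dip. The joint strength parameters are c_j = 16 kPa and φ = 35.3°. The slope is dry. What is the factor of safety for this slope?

FS = 1.05

Resolving the block weight along and normal to the plane and applying the Mohr–Coulomb strength on the joint:
N' = W cosα = 1431·cos44.5° = 1020.7 kN/m
Driving force T = W sinα = 1431·sin44.5° = 1003.0 kN/m
Resisting force R = c_j·L + N'·tanφ = 16·20.4 + 1020.7·tan35.3° = 326.4 + 722.7 = 1049.1 kN/m
FS = R / T = 1049.1 / 1003.0 = 1.046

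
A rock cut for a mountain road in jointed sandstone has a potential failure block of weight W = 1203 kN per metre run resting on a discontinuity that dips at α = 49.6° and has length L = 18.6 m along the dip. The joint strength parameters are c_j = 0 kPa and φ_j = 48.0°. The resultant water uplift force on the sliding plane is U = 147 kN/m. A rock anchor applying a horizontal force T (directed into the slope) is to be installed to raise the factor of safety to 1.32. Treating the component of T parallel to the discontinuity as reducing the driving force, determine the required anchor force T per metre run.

Resolving forces along and normal to the sliding plane, with the horizontal anchor force T adding T·sinα to the effective normal force and T·cosα acting up the plane against the driving force:
FS = [c_jL + (W cosα − U + T sinα) tanφ_j] / [W sinα − T cosα]
Without the anchor: N' = 632.7 kN/m, driving T_d = 916.1 kN/m, resisting R = 0·18.6 + 632.7·tan48.0° = 702.7 kN/m, FS = 0.77.
Setting FS = 1.32 and solving for T:
1.32·(916.1 − T cos49.6°) = 702.7 + T sin49.6°·tan48.0°
T·(sin49.6°·tan48.0° + 1.32·cos49.6°) = 1.32·916.1 − 702.7
T·(0.7615·1.1106 + 1.32·0.6481) = 1209.3 − 702.7 = 506.6
T·1.7013 = 506.6
T = 297.8 kN/m

T = 298 kN/m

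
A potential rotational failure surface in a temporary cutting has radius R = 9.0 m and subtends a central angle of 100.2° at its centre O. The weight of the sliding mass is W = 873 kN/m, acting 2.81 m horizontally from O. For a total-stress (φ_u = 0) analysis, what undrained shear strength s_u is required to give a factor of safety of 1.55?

FS = s_u·L_a·R / (W·d), so s_u = FS·W·d / (L_a·R).
Arc length L_a = R·θ = 9.0·(100.2°·π/180) = 9.0·1.7488 = 15.74 m
s_u = 1.55·873·2.81 / (15.74·9.0) = 3802.4 / 141.65 = 26.84 kPa

s_u = 26.8 kPa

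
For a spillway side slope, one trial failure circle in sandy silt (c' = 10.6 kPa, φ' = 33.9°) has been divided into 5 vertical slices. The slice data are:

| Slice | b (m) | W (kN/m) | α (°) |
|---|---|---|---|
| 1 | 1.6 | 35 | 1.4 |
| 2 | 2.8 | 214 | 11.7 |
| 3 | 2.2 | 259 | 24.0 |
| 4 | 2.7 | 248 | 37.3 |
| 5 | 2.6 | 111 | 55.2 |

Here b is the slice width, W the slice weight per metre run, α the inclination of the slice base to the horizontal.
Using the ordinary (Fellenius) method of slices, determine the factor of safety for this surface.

Ordinary method of slices: FS = Σ[c'·Δl_i + (W_i cosα_i)·tanφ'] / Σ W_i sinα_i, with Δl_i = b_i / cosα_i.
Slice 1: Δl = 1.6/cos1.4° = 1.600 m; N'_1 = 35·cos1.4° = 35.0; c'Δl = 16.97; W sinα = 0.9
Slice 2: Δl = 2.8/cos11.7° = 2.859 m; N'_2 = 214·cos11.7° = 209.6; c'Δl = 30.31; W sinα = 43.4
Slice 3: Δl = 2.2/cos24.0° = 2.408 m; N'_3 = 259·cos24.0° = 236.6; c'Δl = 25.53; W sinα = 105.3
Slice 4: Δl = 2.7/cos37.3° = 3.394 m; N'_4 = 248·cos37.3° = 197.3; c'Δl = 35.98; W sinα = 150.3
Slice 5: Δl = 2.6/cos55.2° = 4.556 m; N'_5 = 111·cos55.2° = 63.3; c'Δl = 48.29; W sinα = 91.1
Σc'Δl = 157.1 kN/m; ΣN' = 741.8 kN/m; ΣW sinα = 391.0 kN/m
Resisting = 157.1 + 741.8·tan33.9° = 157.1 + 498.5 = 655.5 kN/m
FS = 655.5 / 391.0 = 1.676

FS = 1.68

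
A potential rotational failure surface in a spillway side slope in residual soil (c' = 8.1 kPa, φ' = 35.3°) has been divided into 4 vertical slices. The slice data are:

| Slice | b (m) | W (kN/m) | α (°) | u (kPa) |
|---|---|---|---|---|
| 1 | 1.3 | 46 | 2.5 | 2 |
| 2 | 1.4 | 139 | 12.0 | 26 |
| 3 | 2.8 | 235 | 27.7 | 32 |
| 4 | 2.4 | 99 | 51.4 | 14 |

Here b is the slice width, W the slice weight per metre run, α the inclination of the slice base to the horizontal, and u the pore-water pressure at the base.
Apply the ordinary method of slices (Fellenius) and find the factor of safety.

FS = 1.20

Ordinary method of slices: FS = Σ[c'·Δl_i + (W_i cosα_i − u_i·Δl_i)·tanφ'] / Σ W_i sinα_i, with Δl_i = b_i / cosα_i.
Slice 1: Δl = 1.3/cos2.5° = 1.301 m; N'_1 = 46·cos2.5° − 2·1.301 = 43.4; c'Δl = 10.54; W sinα = 2.0
Slice 2: Δl = 1.4/cos12.0° = 1.431 m; N'_2 = 139·cos12.0° − 26·1.431 = 98.7; c'Δl = 11.59; W sinα = 28.9
Slice 3: Δl = 2.8/cos27.7° = 3.162 m; N'_3 = 235·cos27.7° − 32·3.162 = 106.9; c'Δl = 25.62; W sinα = 109.2
Slice 4: Δl = 2.4/cos51.4° = 3.847 m; N'_4 = 99·cos51.4° − 14·3.847 = 7.9; c'Δl = 31.16; W sinα = 77.4
Σc'Δl = 78.9 kN/m; ΣN' = 256.9 kN/m; ΣW sinα = 217.5 kN/m
Resisting = 78.9 + 256.9·tan35.3° = 78.9 + 181.9 = 260.8 kN/m
FS = 260.8 / 217.5 = 1.199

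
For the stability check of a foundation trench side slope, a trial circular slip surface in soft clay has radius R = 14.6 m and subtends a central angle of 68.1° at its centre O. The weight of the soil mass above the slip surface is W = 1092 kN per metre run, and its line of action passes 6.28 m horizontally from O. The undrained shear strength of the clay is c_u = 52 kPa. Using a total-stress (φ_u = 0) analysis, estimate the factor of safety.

Taking moments about the centre O, the resisting moment is provided by the undrained shear strength acting along the arc:
Arc length L_a = R·θ = 14.6·(68.1°·π/180) = 14.6·1.1886 = 17.35 m
M_R = c_u·L_a·R = 52·17.35·14.6 = 13174.5 kN·m/m
M_D = W·d = 1092·6.28 = 6857.8 kN·m/m
FS = M_R / M_D = 13174.5 / 6857.8 = 1.921

FS = 1.92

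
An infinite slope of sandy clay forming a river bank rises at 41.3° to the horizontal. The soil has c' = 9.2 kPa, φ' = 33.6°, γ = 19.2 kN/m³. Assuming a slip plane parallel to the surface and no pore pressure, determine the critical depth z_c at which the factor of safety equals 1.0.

Setting FS = 1.00 in FS = [c' + γz cos²β tanφ'] / [γz sinβ cosβ] and solving for z:
z = c' / [γ cosβ (FS·sinβ − cosβ·tanφ')]
  = 9.2 / [19.2·cos41.3°·(1.00·sin41.3° − cos41.3°·tan33.6°)]
  = 9.2 / [19.2·0.7513·(1.00·0.6600 − 0.7513·0.6644)]
  = 9.2 / 2.3203 = 3.965 m

z_c = 3.96 m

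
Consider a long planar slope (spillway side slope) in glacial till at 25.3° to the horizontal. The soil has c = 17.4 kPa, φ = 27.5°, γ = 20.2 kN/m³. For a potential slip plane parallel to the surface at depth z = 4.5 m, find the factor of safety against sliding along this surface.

FS = 1.60

For an infinite slope with a slip plane parallel to the surface (no pore pressure): FS = [c + γz cos²β tanφ] / [γz sinβ cosβ].
γz = 20.2·4.5 = 90.90 kN/m²
Numerator = 17.4 + 90.90·cos²25.3°·tan27.5° = 17.4 + 90.90·0.8174·0.5206 = 56.077 kPa
Denominator = 90.90·sin25.3°·cos25.3° = 90.90·0.4274·0.9041 = 35.121 kPa
FS = 56.077 / 35.121 = 1.597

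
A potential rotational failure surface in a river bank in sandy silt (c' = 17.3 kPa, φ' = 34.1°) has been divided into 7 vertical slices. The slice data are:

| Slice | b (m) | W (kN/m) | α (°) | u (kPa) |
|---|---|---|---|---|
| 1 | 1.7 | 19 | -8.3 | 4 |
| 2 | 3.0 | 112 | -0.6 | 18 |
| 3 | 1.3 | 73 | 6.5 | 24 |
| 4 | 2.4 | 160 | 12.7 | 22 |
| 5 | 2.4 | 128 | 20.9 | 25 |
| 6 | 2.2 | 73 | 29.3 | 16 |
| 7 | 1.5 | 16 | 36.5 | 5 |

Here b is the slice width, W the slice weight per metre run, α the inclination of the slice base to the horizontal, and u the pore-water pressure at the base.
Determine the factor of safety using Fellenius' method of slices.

FS = 3.58

Ordinary method of slices: FS = Σ[c'·Δl_i + (W_i cosα_i − u_i·Δl_i)·tanφ'] / Σ W_i sinα_i, with Δl_i = b_i / cosα_i.
Slice 1: Δl = 1.7/cos(-8.3°) = 1.718 m; N'_1 = 19·cos(-8.3°) − 4·1.718 = 11.9; c'Δl = 29.72; W sinα = -2.7
Slice 2: Δl = 3.0/cos(-0.6°) = 3.000 m; N'_2 = 112·cos(-0.6°) − 18·3.000 = 58.0; c'Δl = 51.90; W sinα = -1.2
Slice 3: Δl = 1.3/cos6.5° = 1.308 m; N'_3 = 73·cos6.5° − 24·1.308 = 41.1; c'Δl = 22.64; W sinα = 8.3
Slice 4: Δl = 2.4/cos12.7° = 2.460 m; N'_4 = 160·cos12.7° − 22·2.460 = 102.0; c'Δl = 42.56; W sinα = 35.2
Slice 5: Δl = 2.4/cos20.9° = 2.569 m; N'_5 = 128·cos20.9° − 25·2.569 = 55.4; c'Δl = 44.44; W sinα = 45.7
Slice 6: Δl = 2.2/cos29.3° = 2.523 m; N'_6 = 73·cos29.3° − 16·2.523 = 23.3; c'Δl = 43.64; W sinα = 35.7
Slice 7: Δl = 1.5/cos36.5° = 1.866 m; N'_7 = 16·cos36.5° − 5·1.866 = 3.5; c'Δl = 32.28; W sinα = 9.5
Σc'Δl = 267.2 kN/m; ΣN' = 295.2 kN/m; ΣW sinα = 130.4 kN/m
Resisting = 267.2 + 295.2·tan34.1° = 267.2 + 199.9 = 467.1 kN/m
FS = 467.1 / 130.4 = 3.581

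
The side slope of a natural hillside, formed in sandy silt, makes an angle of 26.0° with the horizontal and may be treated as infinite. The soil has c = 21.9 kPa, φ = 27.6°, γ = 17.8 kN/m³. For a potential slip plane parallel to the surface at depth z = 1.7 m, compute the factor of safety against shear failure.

For an infinite slope with a slip plane parallel to the surface (no pore pressure): FS = [c + γz cos²β tanφ] / [γz sinβ cosβ].
γz = 17.8·1.7 = 30.26 kN/m²
Numerator = 21.9 + 30.26·cos²26.0°·tan27.6° = 21.9 + 30.26·0.8078·0.5228 = 34.680 kPa
Denominator = 30.26·sin26.0°·cos26.0° = 30.26·0.4384·0.8988 = 11.923 kPa
FS = 34.680 / 11.923 = 2.909

FS = 2.91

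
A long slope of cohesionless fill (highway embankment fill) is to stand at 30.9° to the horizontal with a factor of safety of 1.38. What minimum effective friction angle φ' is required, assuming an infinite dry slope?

FS = tanφ'/tanβ ⇒ tanφ' = FS · tanβ = 1.38 · tan30.9° = 0.8259
φ' = arctan(0.8259) = 39.55°

φ' = 39.6°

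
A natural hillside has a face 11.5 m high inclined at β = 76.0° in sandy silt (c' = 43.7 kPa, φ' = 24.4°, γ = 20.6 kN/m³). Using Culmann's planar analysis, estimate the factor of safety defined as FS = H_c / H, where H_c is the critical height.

H_c = (4c'/γ) · sinβ cosφ' / [1 − cos(β − φ')]
    = (4·43.7/20.6) · sin76.0°·cos24.4° / [1 − cos51.6°]
    = 8.485 · 0.8836 / 0.3789 = 19.79 m
FS = H_c / H = 19.79 / 11.5 = 1.721

FS = 1.72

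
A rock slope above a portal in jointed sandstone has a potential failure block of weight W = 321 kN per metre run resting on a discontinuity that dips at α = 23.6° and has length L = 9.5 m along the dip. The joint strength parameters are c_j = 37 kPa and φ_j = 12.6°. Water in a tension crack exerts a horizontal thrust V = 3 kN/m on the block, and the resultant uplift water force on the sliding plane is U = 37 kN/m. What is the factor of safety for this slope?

FS = 3.11

Resolving the block weight along and normal to the plane and applying the Mohr–Coulomb strength on the joint:
N' = W cosα − U − V sinα = 321·cos23.6° − 37 − 3·sin23.6° = 256.0 kN/m
Driving force T = W sinα + V cosα = 321·sin23.6° + 3·cos23.6° = 131.3 kN/m
Resisting force R = c_j·L + N'·tanφ_j = 37·9.5 + 256.0·tan12.6° = 351.5 + 57.2 = 408.7 kN/m
FS = R / T = 408.7 / 131.3 = 3.114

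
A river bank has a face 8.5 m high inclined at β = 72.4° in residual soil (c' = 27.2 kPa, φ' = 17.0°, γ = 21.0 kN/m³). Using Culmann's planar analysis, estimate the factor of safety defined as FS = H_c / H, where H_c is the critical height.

H_c = (4c'/γ) · sinβ cosφ' / [1 − cos(β − φ')]
    = (4·27.2/21.0) · sin72.4°·cos17.0° / [1 − cos55.4°]
    = 5.181 · 0.9115 / 0.4322 = 10.93 m
FS = H_c / H = 10.93 / 8.5 = 1.286

FS = 1.29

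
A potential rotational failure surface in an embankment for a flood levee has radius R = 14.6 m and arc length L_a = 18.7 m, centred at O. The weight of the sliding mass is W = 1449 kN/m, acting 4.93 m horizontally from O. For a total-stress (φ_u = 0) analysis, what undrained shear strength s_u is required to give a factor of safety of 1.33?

FS = s_u·L_a·R / (W·d), so s_u = FS·W·d / (L_a·R).
s_u = 1.33·1449·4.93 / (18.70·14.6) = 9500.9 / 273.02 = 34.80 kPa

s_u = 34.8 kPa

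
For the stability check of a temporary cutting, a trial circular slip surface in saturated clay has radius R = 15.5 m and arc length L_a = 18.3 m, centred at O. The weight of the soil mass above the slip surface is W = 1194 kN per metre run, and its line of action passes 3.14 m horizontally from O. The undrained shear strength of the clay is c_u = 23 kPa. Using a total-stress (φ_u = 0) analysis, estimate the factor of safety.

FS = 1.74

Taking moments about the centre O, the resisting moment is provided by the undrained shear strength acting along the arc:
M_R = c_u·L_a·R = 23·18.30·15.5 = 6524.0 kN·m/m
M_D = W·d = 1194·3.14 = 3749.2 kN·m/m
FS = M_R / M_D = 6524.0 / 3749.2 = 1.740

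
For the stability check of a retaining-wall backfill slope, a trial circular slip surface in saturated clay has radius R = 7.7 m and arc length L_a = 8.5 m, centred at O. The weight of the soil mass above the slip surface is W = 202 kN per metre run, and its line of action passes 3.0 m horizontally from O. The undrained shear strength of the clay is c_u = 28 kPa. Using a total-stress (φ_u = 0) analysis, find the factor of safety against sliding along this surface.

FS = 3.02

Taking moments about the centre O, the resisting moment is provided by the undrained shear strength acting along the arc:
M_R = c_u·L_a·R = 28·8.50·7.7 = 1832.6 kN·m/m
M_D = W·d = 202·3.0 = 606.0 kN·m/m
FS = M_R / M_D = 1832.6 / 606.0 = 3.024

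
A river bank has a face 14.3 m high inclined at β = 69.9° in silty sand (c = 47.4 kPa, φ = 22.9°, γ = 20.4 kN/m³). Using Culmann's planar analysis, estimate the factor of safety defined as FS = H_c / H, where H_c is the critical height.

FS = 1.77

H_c = (4c/γ) · sinβ cosφ / [1 − cos(β − φ)]
    = (4·47.4/20.4) · sin69.9°·cos22.9° / [1 − cos47.0°]
    = 9.294 · 0.8651 / 0.3180 = 25.28 m
FS = H_c / H = 25.28 / 14.3 = 1.768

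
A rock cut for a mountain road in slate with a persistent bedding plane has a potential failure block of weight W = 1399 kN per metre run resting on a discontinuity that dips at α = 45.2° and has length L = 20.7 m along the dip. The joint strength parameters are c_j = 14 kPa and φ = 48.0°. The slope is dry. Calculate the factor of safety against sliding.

FS = 1.39

Resolving the block weight along and normal to the plane and applying the Mohr–Coulomb strength on the joint:
N' = W cosα = 1399·cos45.2° = 985.8 kN/m
Driving force T = W sinα = 1399·sin45.2° = 992.7 kN/m
Resisting force R = c_j·L + N'·tanφ = 14·20.7 + 985.8·tan48.0° = 289.8 + 1094.8 = 1384.6 kN/m
FS = R / T = 1384.6 / 992.7 = 1.395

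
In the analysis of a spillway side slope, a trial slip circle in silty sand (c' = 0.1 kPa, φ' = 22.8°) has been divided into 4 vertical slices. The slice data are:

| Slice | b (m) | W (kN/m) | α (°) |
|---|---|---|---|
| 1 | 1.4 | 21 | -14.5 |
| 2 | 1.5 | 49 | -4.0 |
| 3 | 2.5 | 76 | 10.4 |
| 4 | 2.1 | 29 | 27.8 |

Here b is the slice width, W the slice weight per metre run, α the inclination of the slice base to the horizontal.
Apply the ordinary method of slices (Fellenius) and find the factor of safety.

Ordinary method of slices: FS = Σ[c'·Δl_i + (W_i cosα_i)·tanφ'] / Σ W_i sinα_i, with Δl_i = b_i / cosα_i.
Slice 1: Δl = 1.4/cos(-14.5°) = 1.446 m; N'_1 = 21·cos(-14.5°) = 20.3; c'Δl = 0.14; W sinα = -5.3
Slice 2: Δl = 1.5/cos(-4.0°) = 1.504 m; N'_2 = 49·cos(-4.0°) = 48.9; c'Δl = 0.15; W sinα = -3.4
Slice 3: Δl = 2.5/cos10.4° = 2.542 m; N'_3 = 76·cos10.4° = 74.8; c'Δl = 0.25; W sinα = 13.7
Slice 4: Δl = 2.1/cos27.8° = 2.374 m; N'_4 = 29·cos27.8° = 25.7; c'Δl = 0.24; W sinα = 13.5
Σc'Δl = 0.8 kN/m; ΣN' = 169.6 kN/m; ΣW sinα = 18.6 kN/m
Resisting = 0.8 + 169.6·tan22.8° = 0.8 + 71.3 = 72.1 kN/m
FS = 72.1 / 18.6 = 3.882

FS = 3.88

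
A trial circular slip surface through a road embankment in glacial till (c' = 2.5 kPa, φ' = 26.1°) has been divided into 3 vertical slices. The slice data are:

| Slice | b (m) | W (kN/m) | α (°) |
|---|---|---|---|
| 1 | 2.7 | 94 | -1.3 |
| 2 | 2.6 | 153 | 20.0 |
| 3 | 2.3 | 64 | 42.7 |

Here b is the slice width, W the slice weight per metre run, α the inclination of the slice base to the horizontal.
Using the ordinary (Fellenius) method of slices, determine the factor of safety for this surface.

Ordinary method of slices: FS = Σ[c'·Δl_i + (W_i cosα_i)·tanφ'] / Σ W_i sinα_i, with Δl_i = b_i / cosα_i.
Slice 1: Δl = 2.7/cos(-1.3°) = 2.701 m; N'_1 = 94·cos(-1.3°) = 94.0; c'Δl = 6.75; W sinα = -2.1
Slice 2: Δl = 2.6/cos20.0° = 2.767 m; N'_2 = 153·cos20.0° = 143.8; c'Δl = 6.92; W sinα = 52.3
Slice 3: Δl = 2.3/cos42.7° = 3.130 m; N'_3 = 64·cos42.7° = 47.0; c'Δl = 7.82; W sinα = 43.4
Σc'Δl = 21.5 kN/m; ΣN' = 284.8 kN/m; ΣW sinα = 93.6 kN/m
Resisting = 21.5 + 284.8·tan26.1° = 21.5 + 139.5 = 161.0 kN/m
FS = 161.0 / 93.6 = 1.720

FS = 1.72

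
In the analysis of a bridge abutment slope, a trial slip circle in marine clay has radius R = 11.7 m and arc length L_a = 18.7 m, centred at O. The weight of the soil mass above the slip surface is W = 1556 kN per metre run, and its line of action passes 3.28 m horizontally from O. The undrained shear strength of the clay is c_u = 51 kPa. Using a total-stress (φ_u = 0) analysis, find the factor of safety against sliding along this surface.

Taking moments about the centre O, the resisting moment is provided by the undrained shear strength acting along the arc:
M_R = c_u·L_a·R = 51·18.70·11.7 = 11158.3 kN·m/m
M_D = W·d = 1556·3.28 = 5103.7 kN·m/m
FS = M_R / M_D = 11158.3 / 5103.7 = 2.186

FS = 2.19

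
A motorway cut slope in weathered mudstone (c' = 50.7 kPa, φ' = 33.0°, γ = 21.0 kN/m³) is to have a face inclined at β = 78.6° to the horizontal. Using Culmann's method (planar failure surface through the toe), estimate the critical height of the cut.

H_c = 26.43 m

Culmann's analysis gives the critical failure plane at α_cr = (β + φ')/2 = (78.6 + 33.0)/2 = 55.8°, and the critical height
H_c = (4c'/γ) · sinβ cosφ' / [1 − cos(β − φ')]
    = (4·50.7/21.0) · sin78.6°·cos33.0° / [1 − cos(45.6°)]
    = 9.657 · 0.9803·0.8387 / [1 − 0.6997]
    = 9.657 · 0.8221 / 0.3003
    = 26.43 m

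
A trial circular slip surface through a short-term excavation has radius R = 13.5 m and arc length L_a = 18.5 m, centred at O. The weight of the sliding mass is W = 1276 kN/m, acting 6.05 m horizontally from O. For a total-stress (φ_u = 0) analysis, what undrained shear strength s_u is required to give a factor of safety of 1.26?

s_u = 38.9 kPa

FS = s_u·L_a·R / (W·d), so s_u = FS·W·d / (L_a·R).
s_u = 1.26·1276·6.05 / (18.50·13.5) = 9726.9 / 249.75 = 38.95 kPa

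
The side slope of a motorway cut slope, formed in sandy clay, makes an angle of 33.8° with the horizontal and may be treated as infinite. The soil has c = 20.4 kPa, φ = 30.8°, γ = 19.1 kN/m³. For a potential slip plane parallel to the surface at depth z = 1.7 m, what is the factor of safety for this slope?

For an infinite slope with a slip plane parallel to the surface (no pore pressure): FS = [c + γz cos²β tanφ] / [γz sinβ cosβ].
γz = 19.1·1.7 = 32.47 kN/m²
Numerator = 20.4 + 32.47·cos²33.8°·tan30.8° = 20.4 + 32.47·0.6905·0.5961 = 33.766 kPa
Denominator = 32.47·sin33.8°·cos33.8° = 32.47·0.5563·0.8310 = 15.010 kPa
FS = 33.766 / 15.010 = 2.250

FS = 2.25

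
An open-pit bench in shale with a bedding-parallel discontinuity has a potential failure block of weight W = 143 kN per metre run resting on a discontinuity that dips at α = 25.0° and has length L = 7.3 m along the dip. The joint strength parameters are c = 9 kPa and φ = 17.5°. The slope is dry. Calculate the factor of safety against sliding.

Resolving the block weight along and normal to the plane and applying the Mohr–Coulomb strength on the joint:
N' = W cosα = 143·cos25.0° = 129.6 kN/m
Driving force T = W sinα = 143·sin25.0° = 60.4 kN/m
Resisting force R = c·L + N'·tanφ = 9·7.3 + 129.6·tan17.5° = 65.7 + 40.9 = 106.6 kN/m
FS = R / T = 106.6 / 60.4 = 1.763

FS = 1.76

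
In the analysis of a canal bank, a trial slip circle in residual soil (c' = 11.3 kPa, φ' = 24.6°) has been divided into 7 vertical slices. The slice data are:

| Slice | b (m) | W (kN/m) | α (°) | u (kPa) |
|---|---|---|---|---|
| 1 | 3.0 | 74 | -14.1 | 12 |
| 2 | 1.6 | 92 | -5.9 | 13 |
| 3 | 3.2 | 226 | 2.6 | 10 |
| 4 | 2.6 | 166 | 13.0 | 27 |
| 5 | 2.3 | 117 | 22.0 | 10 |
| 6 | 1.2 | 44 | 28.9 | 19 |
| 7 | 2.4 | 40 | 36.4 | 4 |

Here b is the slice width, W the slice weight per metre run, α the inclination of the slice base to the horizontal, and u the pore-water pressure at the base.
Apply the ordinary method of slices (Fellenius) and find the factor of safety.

Ordinary method of slices: FS = Σ[c'·Δl_i + (W_i cosα_i − u_i·Δl_i)·tanφ'] / Σ W_i sinα_i, with Δl_i = b_i / cosα_i.
Slice 1: Δl = 3.0/cos(-14.1°) = 3.093 m; N'_1 = 74·cos(-14.1°) − 12·3.093 = 34.7; c'Δl = 34.95; W sinα = -18.0
Slice 2: Δl = 1.6/cos(-5.9°) = 1.609 m; N'_2 = 92·cos(-5.9°) − 13·1.609 = 70.6; c'Δl = 18.18; W sinα = -9.5
Slice 3: Δl = 3.2/cos2.6° = 3.203 m; N'_3 = 226·cos2.6° − 10·3.203 = 193.7; c'Δl = 36.20; W sinα = 10.3
Slice 4: Δl = 2.6/cos13.0° = 2.668 m; N'_4 = 166·cos13.0° − 27·2.668 = 89.7; c'Δl = 30.15; W sinα = 37.3
Slice 5: Δl = 2.3/cos22.0° = 2.481 m; N'_5 = 117·cos22.0° − 10·2.481 = 83.7; c'Δl = 28.03; W sinα = 43.8
Slice 6: Δl = 1.2/cos28.9° = 1.371 m; N'_6 = 44·cos28.9° − 19·1.371 = 12.5; c'Δl = 15.49; W sinα = 21.3
Slice 7: Δl = 2.4/cos36.4° = 2.982 m; N'_7 = 40·cos36.4° − 4·2.982 = 20.3; c'Δl = 33.69; W sinα = 23.7
Σc'Δl = 196.7 kN/m; ΣN' = 505.1 kN/m; ΣW sinα = 108.9 kN/m
Resisting = 196.7 + 505.1·tan24.6° = 196.7 + 231.3 = 427.9 kN/m
FS = 427.9 / 108.9 = 3.928

FS = 3.93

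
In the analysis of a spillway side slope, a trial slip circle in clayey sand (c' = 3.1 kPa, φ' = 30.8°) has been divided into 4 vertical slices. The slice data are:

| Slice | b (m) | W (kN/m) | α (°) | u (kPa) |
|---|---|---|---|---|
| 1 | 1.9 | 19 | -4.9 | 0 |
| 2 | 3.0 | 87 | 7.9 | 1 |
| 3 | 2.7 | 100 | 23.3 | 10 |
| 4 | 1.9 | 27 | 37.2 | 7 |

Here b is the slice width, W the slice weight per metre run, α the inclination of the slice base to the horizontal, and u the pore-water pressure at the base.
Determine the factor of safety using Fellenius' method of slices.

Ordinary method of slices: FS = Σ[c'·Δl_i + (W_i cosα_i − u_i·Δl_i)·tanφ'] / Σ W_i sinα_i, with Δl_i = b_i / cosα_i.
Slice 1: Δl = 1.9/cos(-4.9°) = 1.907 m; N'_1 = 19·cos(-4.9°) − 0·1.907 = 18.9; c'Δl = 5.91; W sinα = -1.6
Slice 2: Δl = 3.0/cos7.9° = 3.029 m; N'_2 = 87·cos7.9° − 1·3.029 = 83.1; c'Δl = 9.39; W sinα = 12.0
Slice 3: Δl = 2.7/cos23.3° = 2.940 m; N'_3 = 100·cos23.3° − 10·2.940 = 62.4; c'Δl = 9.11; W sinα = 39.6
Slice 4: Δl = 1.9/cos37.2° = 2.385 m; N'_4 = 27·cos37.2° − 7·2.385 = 4.8; c'Δl = 7.39; W sinα = 16.3
Σc'Δl = 31.8 kN/m; ΣN' = 169.3 kN/m; ΣW sinα = 66.2 kN/m
Resisting = 31.8 + 169.3·tan30.8° = 31.8 + 100.9 = 132.8 kN/m
FS = 132.8 / 66.2 = 2.005

FS = 2.00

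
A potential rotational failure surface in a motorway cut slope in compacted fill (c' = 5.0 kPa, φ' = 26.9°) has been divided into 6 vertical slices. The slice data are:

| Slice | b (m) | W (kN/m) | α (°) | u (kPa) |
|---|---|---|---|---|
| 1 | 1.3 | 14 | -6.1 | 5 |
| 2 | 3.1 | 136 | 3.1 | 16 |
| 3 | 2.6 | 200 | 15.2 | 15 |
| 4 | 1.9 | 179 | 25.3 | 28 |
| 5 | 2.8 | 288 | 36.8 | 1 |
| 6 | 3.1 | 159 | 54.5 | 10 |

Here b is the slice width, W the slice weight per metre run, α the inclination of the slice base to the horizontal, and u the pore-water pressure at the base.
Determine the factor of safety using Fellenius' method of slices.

Ordinary method of slices: FS = Σ[c'·Δl_i + (W_i cosα_i − u_i·Δl_i)·tanφ'] / Σ W_i sinα_i, with Δl_i = b_i / cosα_i.
Slice 1: Δl = 1.3/cos(-6.1°) = 1.307 m; N'_1 = 14·cos(-6.1°) − 5·1.307 = 7.4; c'Δl = 6.54; W sinα = -1.5
Slice 2: Δl = 3.1/cos3.1° = 3.105 m; N'_2 = 136·cos3.1° − 16·3.105 = 86.1; c'Δl = 15.52; W sinα = 7.4
Slice 3: Δl = 2.6/cos15.2° = 2.694 m; N'_3 = 200·cos15.2° − 15·2.694 = 152.6; c'Δl = 13.47; W sinα = 52.4
Slice 4: Δl = 1.9/cos25.3° = 2.102 m; N'_4 = 179·cos25.3° − 28·2.102 = 103.0; c'Δl = 10.51; W sinα = 76.5
Slice 5: Δl = 2.8/cos36.8° = 3.497 m; N'_5 = 288·cos36.8° − 1·3.497 = 227.1; c'Δl = 17.48; W sinα = 172.5
Slice 6: Δl = 3.1/cos54.5° = 5.338 m; N'_6 = 159·cos54.5° − 10·5.338 = 38.9; c'Δl = 26.69; W sinα = 129.4
Σc'Δl = 90.2 kN/m; ΣN' = 615.2 kN/m; ΣW sinα = 436.8 kN/m
Resisting = 90.2 + 615.2·tan26.9° = 90.2 + 312.1 = 402.3 kN/m
FS = 402.3 / 436.8 = 0.921

FS = 0.92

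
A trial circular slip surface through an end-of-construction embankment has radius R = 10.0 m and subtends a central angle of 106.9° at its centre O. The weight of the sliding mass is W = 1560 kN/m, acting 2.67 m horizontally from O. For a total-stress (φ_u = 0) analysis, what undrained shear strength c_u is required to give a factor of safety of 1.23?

FS = c_u·L_a·R / (W·d), so c_u = FS·W·d / (L_a·R).
Arc length L_a = R·θ = 10.0·(106.9°·π/180) = 10.0·1.8658 = 18.66 m
c_u = 1.23·1560·2.67 / (18.66·10.0) = 5123.2 / 186.58 = 27.46 kPa

c_u = 27.5 kPa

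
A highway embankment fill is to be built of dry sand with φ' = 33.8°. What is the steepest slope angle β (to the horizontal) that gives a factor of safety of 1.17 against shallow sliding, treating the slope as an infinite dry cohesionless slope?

For an infinite dry cohesionless slope FS = tanφ'/tanβ, so tanβ = tanφ' / FS.
tanβ = tan33.8° / 1.17 = 0.6694 / 1.17 = 0.5722
β = arctan(0.5722) = 29.78°

β = 29.8°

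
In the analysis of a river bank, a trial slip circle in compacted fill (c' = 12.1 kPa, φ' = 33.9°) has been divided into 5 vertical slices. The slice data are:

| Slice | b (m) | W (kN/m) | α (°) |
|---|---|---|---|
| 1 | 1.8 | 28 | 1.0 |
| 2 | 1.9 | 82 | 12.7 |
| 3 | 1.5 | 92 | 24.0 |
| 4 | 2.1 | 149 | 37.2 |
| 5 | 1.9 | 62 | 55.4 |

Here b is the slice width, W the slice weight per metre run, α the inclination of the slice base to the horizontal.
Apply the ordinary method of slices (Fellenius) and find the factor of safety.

FS = 1.88

Ordinary method of slices: FS = Σ[c'·Δl_i + (W_i cosα_i)·tanφ'] / Σ W_i sinα_i, with Δl_i = b_i / cosα_i.
Slice 1: Δl = 1.8/cos1.0° = 1.800 m; N'_1 = 28·cos1.0° = 28.0; c'Δl = 21.78; W sinα = 0.5
Slice 2: Δl = 1.9/cos12.7° = 1.948 m; N'_2 = 82·cos12.7° = 80.0; c'Δl = 23.57; W sinα = 18.0
Slice 3: Δl = 1.5/cos24.0° = 1.642 m; N'_3 = 92·cos24.0° = 84.0; c'Δl = 19.87; W sinα = 37.4
Slice 4: Δl = 2.1/cos37.2° = 2.636 m; N'_4 = 149·cos37.2° = 118.7; c'Δl = 31.90; W sinα = 90.1
Slice 5: Δl = 1.9/cos55.4° = 3.346 m; N'_5 = 62·cos55.4° = 35.2; c'Δl = 40.49; W sinα = 51.0
Σc'Δl = 137.6 kN/m; ΣN' = 345.9 kN/m; ΣW sinα = 197.1 kN/m
Resisting = 137.6 + 345.9·tan33.9° = 137.6 + 232.5 = 370.1 kN/m
FS = 370.1 / 197.1 = 1.878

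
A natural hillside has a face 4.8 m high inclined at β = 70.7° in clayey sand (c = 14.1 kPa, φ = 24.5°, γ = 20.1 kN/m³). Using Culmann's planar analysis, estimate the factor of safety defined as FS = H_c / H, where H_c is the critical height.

H_c = (4c/γ) · sinβ cosφ / [1 − cos(β − φ)]
    = (4·14.1/20.1) · sin70.7°·cos24.5° / [1 − cos46.2°]
    = 2.806 · 0.8588 / 0.3079 = 7.83 m
FS = H_c / H = 7.83 / 4.8 = 1.631

FS = 1.63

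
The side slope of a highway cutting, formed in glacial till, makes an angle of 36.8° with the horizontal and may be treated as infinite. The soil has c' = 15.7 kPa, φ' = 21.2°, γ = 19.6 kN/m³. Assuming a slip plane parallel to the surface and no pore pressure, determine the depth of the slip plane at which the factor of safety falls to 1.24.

z = 2.31 m

Setting FS = 1.24 in FS = [c' + γz cos²β tanφ'] / [γz sinβ cosβ] and solving for z:
z = c' / [γ cosβ (FS·sinβ − cosβ·tanφ')]
  = 15.7 / [19.6·cos36.8°·(1.24·sin36.8° − cos36.8°·tan21.2°)]
  = 15.7 / [19.6·0.8007·(1.24·0.5990 − 0.8007·0.3879)]
  = 15.7 / 6.7832 = 2.315 m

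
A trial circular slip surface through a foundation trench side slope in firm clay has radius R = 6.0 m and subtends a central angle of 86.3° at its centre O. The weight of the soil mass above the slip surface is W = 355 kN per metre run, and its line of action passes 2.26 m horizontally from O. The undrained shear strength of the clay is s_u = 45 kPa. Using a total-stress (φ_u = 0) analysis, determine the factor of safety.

FS = 3.04

Taking moments about the centre O, the resisting moment is provided by the undrained shear strength acting along the arc:
Arc length L_a = R·θ = 6.0·(86.3°·π/180) = 6.0·1.5062 = 9.04 m
M_R = s_u·L_a·R = 45·9.04·6.0 = 2440.1 kN·m/m
M_D = W·d = 355·2.26 = 802.3 kN·m/m
FS = M_R / M_D = 2440.1 / 802.3 = 3.041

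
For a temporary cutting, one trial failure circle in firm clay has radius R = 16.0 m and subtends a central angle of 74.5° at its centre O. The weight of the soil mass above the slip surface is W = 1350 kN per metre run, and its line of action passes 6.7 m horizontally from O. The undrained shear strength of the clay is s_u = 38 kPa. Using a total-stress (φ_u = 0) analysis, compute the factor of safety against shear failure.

Taking moments about the centre O, the resisting moment is provided by the undrained shear strength acting along the arc:
Arc length L_a = R·θ = 16.0·(74.5°·π/180) = 16.0·1.3003 = 20.80 m
M_R = s_u·L_a·R = 38·20.80·16.0 = 12649.0 kN·m/m
M_D = W·d = 1350·6.7 = 9045.0 kN·m/m
FS = M_R / M_D = 12649.0 / 9045.0 = 1.398

FS = 1.40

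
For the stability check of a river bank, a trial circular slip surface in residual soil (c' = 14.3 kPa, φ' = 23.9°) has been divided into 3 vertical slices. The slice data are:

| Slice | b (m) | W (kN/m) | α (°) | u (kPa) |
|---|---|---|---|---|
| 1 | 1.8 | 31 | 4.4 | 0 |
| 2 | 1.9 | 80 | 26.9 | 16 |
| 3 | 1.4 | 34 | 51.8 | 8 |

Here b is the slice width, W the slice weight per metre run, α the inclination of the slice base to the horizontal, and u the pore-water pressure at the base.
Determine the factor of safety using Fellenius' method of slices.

FS = 1.84

Ordinary method of slices: FS = Σ[c'·Δl_i + (W_i cosα_i − u_i·Δl_i)·tanφ'] / Σ W_i sinα_i, with Δl_i = b_i / cosα_i.
Slice 1: Δl = 1.8/cos4.4° = 1.805 m; N'_1 = 31·cos4.4° − 0·1.805 = 30.9; c'Δl = 25.82; W sinα = 2.4
Slice 2: Δl = 1.9/cos26.9° = 2.131 m; N'_2 = 80·cos26.9° − 16·2.131 = 37.3; c'Δl = 30.47; W sinα = 36.2
Slice 3: Δl = 1.4/cos51.8° = 2.264 m; N'_3 = 34·cos51.8° − 8·2.264 = 2.9; c'Δl = 32.37; W sinα = 26.7
Σc'Δl = 88.7 kN/m; ΣN' = 71.1 kN/m; ΣW sinα = 65.3 kN/m
Resisting = 88.7 + 71.1·tan23.9° = 88.7 + 31.5 = 120.2 kN/m
FS = 120.2 / 65.3 = 1.840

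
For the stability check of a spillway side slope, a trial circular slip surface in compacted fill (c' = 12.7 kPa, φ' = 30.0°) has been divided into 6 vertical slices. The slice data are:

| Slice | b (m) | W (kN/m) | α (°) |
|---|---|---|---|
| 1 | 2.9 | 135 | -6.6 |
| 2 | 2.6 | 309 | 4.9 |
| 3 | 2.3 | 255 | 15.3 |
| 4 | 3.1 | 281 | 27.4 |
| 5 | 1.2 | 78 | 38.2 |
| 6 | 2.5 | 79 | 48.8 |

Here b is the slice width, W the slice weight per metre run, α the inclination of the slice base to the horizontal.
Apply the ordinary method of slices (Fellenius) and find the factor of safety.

FS = 2.60

Ordinary method of slices: FS = Σ[c'·Δl_i + (W_i cosα_i)·tanφ'] / Σ W_i sinα_i, with Δl_i = b_i / cosα_i.
Slice 1: Δl = 2.9/cos(-6.6°) = 2.919 m; N'_1 = 135·cos(-6.6°) = 134.1; c'Δl = 37.08; W sinα = -15.5
Slice 2: Δl = 2.6/cos4.9° = 2.610 m; N'_2 = 309·cos4.9° = 307.9; c'Δl = 33.14; W sinα = 26.4
Slice 3: Δl = 2.3/cos15.3° = 2.385 m; N'_3 = 255·cos15.3° = 246.0; c'Δl = 30.28; W sinα = 67.3
Slice 4: Δl = 3.1/cos27.4° = 3.492 m; N'_4 = 281·cos27.4° = 249.5; c'Δl = 44.34; W sinα = 129.3
Slice 5: Δl = 1.2/cos38.2° = 1.527 m; N'_5 = 78·cos38.2° = 61.3; c'Δl = 19.39; W sinα = 48.2
Slice 6: Δl = 2.5/cos48.8° = 3.795 m; N'_6 = 79·cos48.8° = 52.0; c'Δl = 48.20; W sinα = 59.4
Σc'Δl = 212.4 kN/m; ΣN' = 1050.7 kN/m; ΣW sinα = 315.2 kN/m
Resisting = 212.4 + 1050.7·tan30.0° = 212.4 + 606.6 = 819.1 kN/m
FS = 819.1 / 315.2 = 2.599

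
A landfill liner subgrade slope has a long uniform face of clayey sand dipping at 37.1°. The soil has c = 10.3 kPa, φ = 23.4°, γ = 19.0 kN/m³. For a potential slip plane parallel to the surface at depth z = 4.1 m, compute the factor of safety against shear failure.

For an infinite slope with a slip plane parallel to the surface (no pore pressure): FS = [c + γz cos²β tanφ] / [γz sinβ cosβ].
γz = 19.0·4.1 = 77.90 kN/m²
Numerator = 10.3 + 77.90·cos²37.1°·tan23.4° = 10.3 + 77.90·0.6361·0.4327 = 31.744 kPa
Denominator = 77.90·sin37.1°·cos37.1° = 77.90·0.6032·0.7976 = 37.478 kPa
FS = 31.744 / 37.478 = 0.847

FS = 0.85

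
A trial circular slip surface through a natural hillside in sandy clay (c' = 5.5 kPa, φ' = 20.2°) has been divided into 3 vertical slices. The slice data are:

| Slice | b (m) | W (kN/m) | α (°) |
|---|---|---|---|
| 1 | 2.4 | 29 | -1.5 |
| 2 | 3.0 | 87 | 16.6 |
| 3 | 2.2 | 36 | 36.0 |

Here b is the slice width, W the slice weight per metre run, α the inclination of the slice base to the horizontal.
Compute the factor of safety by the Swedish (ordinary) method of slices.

FS = 2.15

Ordinary method of slices: FS = Σ[c'·Δl_i + (W_i cosα_i)·tanφ'] / Σ W_i sinα_i, with Δl_i = b_i / cosα_i.
Slice 1: Δl = 2.4/cos(-1.5°) = 2.401 m; N'_1 = 29·cos(-1.5°) = 29.0; c'Δl = 13.20; W sinα = -0.8
Slice 2: Δl = 3.0/cos16.6° = 3.130 m; N'_2 = 87·cos16.6° = 83.4; c'Δl = 17.22; W sinα = 24.9
Slice 3: Δl = 2.2/cos36.0° = 2.719 m; N'_3 = 36·cos36.0° = 29.1; c'Δl = 14.96; W sinα = 21.2
Σc'Δl = 45.4 kN/m; ΣN' = 141.5 kN/m; ΣW sinα = 45.3 kN/m
Resisting = 45.4 + 141.5·tan20.2° = 45.4 + 52.1 = 97.4 kN/m
FS = 97.4 / 45.3 = 2.153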